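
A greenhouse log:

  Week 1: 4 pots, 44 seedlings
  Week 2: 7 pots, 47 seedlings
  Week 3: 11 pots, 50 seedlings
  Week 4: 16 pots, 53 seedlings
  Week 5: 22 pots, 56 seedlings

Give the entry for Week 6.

Pots: 4, 7, 11, 16, 22 → 29 (differences are 3, 4, 5, … (increasing by 1 each time)).
Seedlings: +3 each step; 44, 47, 50, 53, 56 → 59.
So the next line is 29 pots, 59 seedlings.

29 pots, 59 seedlings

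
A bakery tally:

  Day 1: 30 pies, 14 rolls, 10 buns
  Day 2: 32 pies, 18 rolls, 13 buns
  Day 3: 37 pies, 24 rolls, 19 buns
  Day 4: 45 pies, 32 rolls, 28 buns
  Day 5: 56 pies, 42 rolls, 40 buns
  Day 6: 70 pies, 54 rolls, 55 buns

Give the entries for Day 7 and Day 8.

For the pies, differences are 2, 5, 8, … (increasing by 3 each time): 30, 32, 37, 45, 56, 70 → 87 → 107.
Rolls: differences are 4, 6, 8, … (increasing by 2 each time); 14, 18, 24, 32, 42, 54 → 68 → 84.
Buns: 10, 13, 19, 28, 40, 55 → 73 → 94 (differences are 3, 6, 9, … (increasing by 3 each time)).
Putting the parts together: 87 pies, 68 rolls, 73 buns and then 107 pies, 84 rolls, 94 buns.

87 pies, 68 rolls, 73 buns; 107 pies, 84 rolls, 94 buns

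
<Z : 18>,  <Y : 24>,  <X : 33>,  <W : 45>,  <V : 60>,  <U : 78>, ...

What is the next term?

Letter: letters move back 1 place in the alphabet, so Z, Y, X, W, V, U → T.
Second coordinate: differences are 6, 9, 12, … (increasing by 3 each time), so 18, 24, 33, 45, 60, 78 → 99.
Combining the parts gives <T : 99>.

<T : 99>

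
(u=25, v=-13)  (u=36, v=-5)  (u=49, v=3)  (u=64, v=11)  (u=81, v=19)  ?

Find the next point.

U goes 25, 36, 49, 64, 81 → 100 (perfect squares: 5², 6², 7², …).
V: +8 each step; -13, -5, 3, 11, 19 → 27.
Putting it together: (u=100, v=27).

(u=100, v=27)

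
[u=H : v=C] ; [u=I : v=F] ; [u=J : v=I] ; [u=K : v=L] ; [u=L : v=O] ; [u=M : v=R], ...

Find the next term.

[u=N : v=U]

U: H, I, J, K, L, M → N (letters move forward 1 place in the alphabet).
V goes C, F, I, L, O, R → U (letters move forward 3 places in the alphabet).
Combining the parts gives [u=N : v=U].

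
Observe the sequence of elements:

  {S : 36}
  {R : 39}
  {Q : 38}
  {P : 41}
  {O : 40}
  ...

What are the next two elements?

Letter: letters move back 1 place in the alphabet, so S, R, Q, P, O → N → M.
Second part: 36, 39, 38, 41, 40 → 43 → 42 (alternating steps +3, −1, +3, −1, …).
Putting the parts together: {N : 43} and then {M : 42}.

{N : 43}, {M : 42}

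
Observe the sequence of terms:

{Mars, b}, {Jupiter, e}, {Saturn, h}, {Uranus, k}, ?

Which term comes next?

Planet: runs through the planets Mercury→Neptune, so Mars, Jupiter, Saturn, Uranus → Neptune.
For the letter, letters move forward 3 places in the alphabet: b, e, h, k → n.
Putting it together: {Neptune, n}.

{Neptune, n}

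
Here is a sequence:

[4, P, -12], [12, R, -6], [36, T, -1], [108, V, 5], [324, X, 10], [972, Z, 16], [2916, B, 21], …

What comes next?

[8748, D, 27]

First entry: ×3 each step, so 4, 12, 36, 108, 324, 972, 2916 → 8748.
Letter: letters move forward 2 places in the alphabet, wrapping Z→A; P, R, T, V, X, Z, B → D.
Third entry: alternating steps +6, +5, +6, +5, …; -12, -6, -1, 5, 10, 16, 21 → 27.
So the next term is [8748, D, 27].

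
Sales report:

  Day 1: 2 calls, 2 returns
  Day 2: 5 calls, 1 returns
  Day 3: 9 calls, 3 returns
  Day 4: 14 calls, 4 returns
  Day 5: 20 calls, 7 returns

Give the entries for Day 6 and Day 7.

27 calls, 11 returns; 35 calls, 18 returns

Calls: differences are 3, 4, 5, … (increasing by 1 each time); 2, 5, 9, 14, 20 → 27 → 35.
Returns: each term is the sum of the two before it; 2, 1, 3, 4, 7 → 11 → 18.
Putting the parts together: 27 calls, 11 returns and then 35 calls, 18 returns.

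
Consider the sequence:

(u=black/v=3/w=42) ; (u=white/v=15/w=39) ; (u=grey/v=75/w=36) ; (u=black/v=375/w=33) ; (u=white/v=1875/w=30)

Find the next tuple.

(u=grey/v=9375/w=27)

U: repeats black → white → grey; black, white, grey, black, white → grey.
V — ×5 each step: 3, 15, 75, 375, 1875 → 9375.
W: −3 each step; 42, 39, 36, 33, 30 → 27.
So the next tuple is (u=grey/v=9375/w=27).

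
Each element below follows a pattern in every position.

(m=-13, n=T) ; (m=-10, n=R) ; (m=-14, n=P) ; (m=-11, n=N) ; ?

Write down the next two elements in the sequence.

M: alternating steps +3, −4, +3, −4, …, so -13, -10, -14, -11 → -15 → -12.
N: letters move back 2 places in the alphabet, so T, R, P, N → L → J.
So the next two elements are (m=-15, n=L) and (m=-12, n=J).

(m=-15, n=L), (m=-12, n=J)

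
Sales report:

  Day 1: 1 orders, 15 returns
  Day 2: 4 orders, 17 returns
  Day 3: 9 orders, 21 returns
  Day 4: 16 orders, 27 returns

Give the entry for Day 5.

25 orders, 35 returns

Orders: perfect squares: 1², 2², 3², …, so 1, 4, 9, 16 → 25.
Returns — differences are 2, 4, 6, … (increasing by 2 each time): 15, 17, 21, 27 → 35.
Combining the parts gives 25 orders, 35 returns.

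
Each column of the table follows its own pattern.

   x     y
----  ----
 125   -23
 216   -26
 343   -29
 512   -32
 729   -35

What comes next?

Column x: perfect cubes: 5³, 6³, 7³, …, so 125, 216, 343, 512, 729 → 1000.
For the column y, −3 each step: -23, -26, -29, -32, -35 → -38.
Combining the parts gives 1000  -38.

1000  -38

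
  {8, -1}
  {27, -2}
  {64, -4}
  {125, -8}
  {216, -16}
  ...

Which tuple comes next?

First part: perfect cubes: 2³, 3³, 4³, …; 8, 27, 64, 125, 216 → 343.
Second part: ×2 each step, so -1, -2, -4, -8, -16 → -32.
So the next tuple is {343, -32}.

{343, -32}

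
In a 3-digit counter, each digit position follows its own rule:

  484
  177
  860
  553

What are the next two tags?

246 then 939

For the first digit, −3 each step, mod 10: 4, 1, 8, 5 → 2 → 9.
Second digit goes 8, 7, 6, 5 → 4 → 3 (−1 each step, mod 10).
Third digit: +3 each step, mod 10, so 4, 7, 0, 3 → 6 → 9.
So the next two tags are 246 and 939.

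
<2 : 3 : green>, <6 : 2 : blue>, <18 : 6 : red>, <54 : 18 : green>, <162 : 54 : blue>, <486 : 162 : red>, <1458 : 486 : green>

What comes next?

First slot: ×3 each step, so 2, 6, 18, 54, 162, 486, 1458 → 4374.
Second slot: 3, 2, 6, 18, 54, 162, 486 → 1458 (always the previous value of the first slot).
Colour: repeats green → blue → red; green, blue, red, green, blue, red, green → blue.
Putting it together: <4374 : 1458 : blue>.

<4374 : 1458 : blue>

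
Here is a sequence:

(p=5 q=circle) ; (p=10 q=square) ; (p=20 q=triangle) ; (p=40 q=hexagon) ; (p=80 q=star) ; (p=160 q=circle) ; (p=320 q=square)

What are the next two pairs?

(p=640 q=triangle), (p=1280 q=hexagon)

P: 5, 10, 20, 40, 80, 160, 320 → 640 → 1280 (×2 each step).
Q goes circle, square, triangle, hexagon, star, circle, square → triangle → hexagon (repeats circle → square → triangle → hexagon → star).
Putting the parts together: (p=640 q=triangle) and then (p=1280 q=hexagon).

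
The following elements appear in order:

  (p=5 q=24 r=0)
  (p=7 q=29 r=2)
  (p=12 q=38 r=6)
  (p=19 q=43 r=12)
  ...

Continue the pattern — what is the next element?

P goes 5, 7, 12, 19 → 31 (each term is the sum of the two before it).
Q — alternating steps +5, +9, +5, +9, …: 24, 29, 38, 43 → 52.
R — differences are 2, 4, 6, … (increasing by 2 each time): 0, 2, 6, 12 → 20.
Combining the parts gives (p=31 q=52 r=20).

(p=31 q=52 r=20)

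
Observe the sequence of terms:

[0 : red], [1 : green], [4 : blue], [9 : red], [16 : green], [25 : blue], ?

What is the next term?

For the first value, differences are 1, 3, 5, … (increasing by 2 each time): 0, 1, 4, 9, 16, 25 → 36.
Colour: repeats red → green → blue; red, green, blue, red, green, blue → red.
Combining the parts gives [36 : red].

[36 : red]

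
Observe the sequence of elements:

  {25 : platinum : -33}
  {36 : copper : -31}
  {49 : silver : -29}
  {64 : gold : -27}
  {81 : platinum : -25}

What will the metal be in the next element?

First value: 25, 36, 49, 64, 81 → 100 (perfect squares: 5², 6², 7², …).
Metal goes platinum, copper, silver, gold, platinum → copper (repeats platinum → copper → silver → gold).
For the third value, +2 each step: -33, -31, -29, -27, -25 → -23.

copper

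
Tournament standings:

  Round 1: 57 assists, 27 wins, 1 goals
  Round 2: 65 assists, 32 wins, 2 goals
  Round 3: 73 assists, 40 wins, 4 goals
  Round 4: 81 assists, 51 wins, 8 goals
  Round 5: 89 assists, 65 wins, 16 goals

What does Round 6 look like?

Assists: +8 each step, so 57, 65, 73, 81, 89 → 97.
Wins: 27, 32, 40, 51, 65 → 82 (differences are 5, 8, 11, … (increasing by 3 each time)).
Goals — ×2 each step: 1, 2, 4, 8, 16 → 32.
So the next line is 97 assists, 82 wins, 32 goals.

97 assists, 82 wins, 32 goals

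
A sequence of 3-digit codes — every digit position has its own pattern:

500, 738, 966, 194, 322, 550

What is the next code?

First digit goes 5, 7, 9, 1, 3, 5 → 7 (+2 each step, mod 10).
Second digit: +3 each step, mod 10, so 0, 3, 6, 9, 2, 5 → 8.
Third digit: 0, 8, 6, 4, 2, 0 → 8 (−2 each step, mod 10).
Combining the parts gives 788.

788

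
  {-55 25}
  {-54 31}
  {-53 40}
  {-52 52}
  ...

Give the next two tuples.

{-51 67}, {-50 85}

First component: +1 each step; -55, -54, -53, -52 → -51 → -50.
For the second component, differences are 6, 9, 12, … (increasing by 3 each time): 25, 31, 40, 52 → 67 → 85.
Putting the parts together: {-51 67} and then {-50 85}.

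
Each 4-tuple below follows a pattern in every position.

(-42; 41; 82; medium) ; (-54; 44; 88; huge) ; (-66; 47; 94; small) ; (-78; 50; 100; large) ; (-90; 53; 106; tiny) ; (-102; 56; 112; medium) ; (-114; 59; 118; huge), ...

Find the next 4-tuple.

First slot: -42, -54, -66, -78, -90, -102, -114 → -126 (−12 each step).
Second slot: 41, 44, 47, 50, 53, 56, 59 → 62 (+3 each step).
Third slot: always 2 × the second slot; 82, 88, 94, 100, 106, 112, 118 → 124.
Size: medium, huge, small, large, tiny, medium, huge → small (repeats medium → huge → small → large → tiny).
So the next 4-tuple is (-126; 62; 124; small).

(-126; 62; 124; small)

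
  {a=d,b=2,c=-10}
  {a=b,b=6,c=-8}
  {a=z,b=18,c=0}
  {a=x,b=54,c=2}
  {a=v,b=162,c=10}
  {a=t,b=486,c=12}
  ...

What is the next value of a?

r

A: d, b, z, x, v, t → r (letters move back 2 places in the alphabet, wrapping A→Z).
B goes 2, 6, 18, 54, 162, 486 → 1458 (×3 each step).
C — alternating steps +2, +8, +2, +8, …: -10, -8, 0, 2, 10, 12 → 20.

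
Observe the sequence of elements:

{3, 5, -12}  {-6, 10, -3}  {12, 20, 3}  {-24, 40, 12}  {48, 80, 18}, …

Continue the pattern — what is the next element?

{-96, 160, 27}

First part: ×(-2) each step; 3, -6, 12, -24, 48 → -96.
Second part: ×2 each step, so 5, 10, 20, 40, 80 → 160.
Third part: alternating steps +9, +6, +9, +6, …, so -12, -3, 3, 12, 18 → 27.
Combining the parts gives {-96, 160, 27}.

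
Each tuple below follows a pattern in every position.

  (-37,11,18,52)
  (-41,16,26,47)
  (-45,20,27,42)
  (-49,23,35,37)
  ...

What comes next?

(-53,25,36,32)

For the first slot, −4 each step: -37, -41, -45, -49 → -53.
Second slot: 11, 16, 20, 23 → 25 (differences are 5, 4, 3, … (decreasing by 1 each time)).
Third slot: alternating steps +8, +1, +8, +1, …; 18, 26, 27, 35 → 36.
Fourth slot: −5 each step; 52, 47, 42, 37 → 32.
Combining the parts gives (-53,25,36,32).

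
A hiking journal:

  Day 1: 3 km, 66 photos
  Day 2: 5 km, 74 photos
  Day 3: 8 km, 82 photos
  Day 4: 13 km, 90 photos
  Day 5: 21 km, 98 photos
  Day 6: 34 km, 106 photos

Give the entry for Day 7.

Km goes 3, 5, 8, 13, 21, 34 → 55 (each term is the sum of the two before it).
For the photos, +8 each step: 66, 74, 82, 90, 98, 106 → 114.
Combining the parts gives 55 km, 114 photos.

55 km, 114 photos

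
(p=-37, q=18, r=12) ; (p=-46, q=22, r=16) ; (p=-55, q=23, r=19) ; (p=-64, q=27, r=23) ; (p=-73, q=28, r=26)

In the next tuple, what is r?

R — alternating steps +4, +3, +4, +3, …: 12, 16, 19, 23, 26 → 30.

30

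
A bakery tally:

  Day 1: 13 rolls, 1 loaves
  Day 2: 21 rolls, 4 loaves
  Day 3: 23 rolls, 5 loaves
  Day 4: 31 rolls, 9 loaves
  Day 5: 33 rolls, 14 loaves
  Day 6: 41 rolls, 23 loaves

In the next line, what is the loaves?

37

Rolls — alternating steps +8, +2, +8, +2, …: 13, 21, 23, 31, 33, 41 → 43.
Loaves — each term is the sum of the two before it: 1, 4, 5, 9, 14, 23 → 37.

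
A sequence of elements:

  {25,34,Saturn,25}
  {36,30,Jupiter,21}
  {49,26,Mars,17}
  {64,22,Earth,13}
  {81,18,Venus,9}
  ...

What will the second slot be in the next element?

14

First slot — perfect squares: 5², 6², 7², …: 25, 36, 49, 64, 81 → 100.
Second slot goes 34, 30, 26, 22, 18 → 14 (−4 each step).
Planet: runs backward through the planets Mercury→Neptune, so Saturn, Jupiter, Mars, Earth, Venus → Mercury.
Fourth slot: −4 each step, so 25, 21, 17, 13, 9 → 5.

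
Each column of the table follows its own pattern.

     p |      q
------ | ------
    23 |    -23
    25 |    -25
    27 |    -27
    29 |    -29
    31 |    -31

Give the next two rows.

Column p: 23, 25, 27, 29, 31 → 33 → 35 (+2 each step).
For the column q, always the negative of the column p: -23, -25, -27, -29, -31 → -33 → -35.
Putting the parts together: 33  -33 and then 35  -35.

33  -33; 35  -35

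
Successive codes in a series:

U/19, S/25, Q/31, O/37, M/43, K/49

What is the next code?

Letter: U, S, Q, O, M, K → I (letters move back 2 places in the alphabet).
Second component: +6 each step; 19, 25, 31, 37, 43, 49 → 55.
So the next code is I/55.

I/55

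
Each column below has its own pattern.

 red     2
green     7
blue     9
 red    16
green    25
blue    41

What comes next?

Colour: red, green, blue, red, green, blue → red (repeats red → green → blue).
For the second component, each term is the sum of the two before it: 2, 7, 9, 16, 25, 41 → 66.
Putting it together: red  66.

red  66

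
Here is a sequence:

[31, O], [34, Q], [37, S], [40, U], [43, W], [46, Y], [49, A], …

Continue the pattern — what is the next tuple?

[52, C]

First entry: 31, 34, 37, 40, 43, 46, 49 → 52 (+3 each step).
Letter: letters move forward 2 places in the alphabet, wrapping Z→A, so O, Q, S, U, W, Y, A → C.
Putting it together: [52, C].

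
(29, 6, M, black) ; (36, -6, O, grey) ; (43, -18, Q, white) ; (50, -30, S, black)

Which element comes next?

(57, -42, U, grey)

For the first component, +7 each step: 29, 36, 43, 50 → 57.
Second component goes 6, -6, -18, -30 → -42 (−12 each step).
Letter — letters move forward 2 places in the alphabet: M, O, Q, S → U.
For the shade, repeats black → grey → white: black, grey, white, black → grey.
Putting it together: (57, -42, U, grey).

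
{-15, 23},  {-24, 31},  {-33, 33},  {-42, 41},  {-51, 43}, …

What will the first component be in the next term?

First component: -15, -24, -33, -42, -51 → -60 (−9 each step).
Second component goes 23, 31, 33, 41, 43 → 51 (alternating steps +8, +2, +8, +2, …).

-60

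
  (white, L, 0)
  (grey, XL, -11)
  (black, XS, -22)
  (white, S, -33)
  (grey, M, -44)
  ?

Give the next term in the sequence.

Shade: repeats white → grey → black, so white, grey, black, white, grey → black.
Size — runs through clothing sizes XS→XL: L, XL, XS, S, M → L.
Third coordinate goes 0, -11, -22, -33, -44 → -55 (−11 each step).
So the next term is (black, L, -55).

(black, L, -55)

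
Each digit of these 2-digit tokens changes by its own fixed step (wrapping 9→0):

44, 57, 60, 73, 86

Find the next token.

First digit: 4, 5, 6, 7, 8 → 9 (+1 each step, mod 10).
Second digit: 4, 7, 0, 3, 6 → 9 (+3 each step, mod 10).
Putting it together: 99.

99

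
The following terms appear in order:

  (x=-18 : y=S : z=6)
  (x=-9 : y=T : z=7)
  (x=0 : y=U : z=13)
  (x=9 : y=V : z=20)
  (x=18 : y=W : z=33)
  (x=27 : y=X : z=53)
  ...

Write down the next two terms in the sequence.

(x=36 : y=Y : z=86), (x=45 : y=Z : z=139)

For the x, +9 each step: -18, -9, 0, 9, 18, 27 → 36 → 45.
Y — letters move forward 1 place in the alphabet: S, T, U, V, W, X → Y → Z.
Z: each term is the sum of the two before it, so 6, 7, 13, 20, 33, 53 → 86 → 139.
So the next two terms are (x=36 : y=Y : z=86) and (x=45 : y=Z : z=139).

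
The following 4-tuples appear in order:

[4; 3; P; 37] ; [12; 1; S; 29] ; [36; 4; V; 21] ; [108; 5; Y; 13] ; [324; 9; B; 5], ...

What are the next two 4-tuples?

First entry: ×3 each step, so 4, 12, 36, 108, 324 → 972 → 2916.
Second entry — each term is the sum of the two before it: 3, 1, 4, 5, 9 → 14 → 23.
For the letter, letters move forward 3 places in the alphabet, wrapping Z→A: P, S, V, Y, B → E → H.
Fourth entry goes 37, 29, 21, 13, 5 → -3 → -11 (−8 each step).
Putting the parts together: [972; 14; E; -3] and then [2916; 23; H; -11].

[972; 14; E; -3], [2916; 23; H; -11]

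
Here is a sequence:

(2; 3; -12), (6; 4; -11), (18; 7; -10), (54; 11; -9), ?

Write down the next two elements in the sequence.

(162; 18; -8), (486; 29; -7)

For the first value, ×3 each step: 2, 6, 18, 54 → 162 → 486.
Second value: each term is the sum of the two before it; 3, 4, 7, 11 → 18 → 29.
For the third value, +1 each step: -12, -11, -10, -9 → -8 → -7.
Putting the parts together: (162; 18; -8) and then (486; 29; -7).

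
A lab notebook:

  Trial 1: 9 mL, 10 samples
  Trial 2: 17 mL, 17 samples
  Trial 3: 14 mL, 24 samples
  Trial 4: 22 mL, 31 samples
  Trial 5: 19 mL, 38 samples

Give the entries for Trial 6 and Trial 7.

27 mL, 45 samples; 24 mL, 52 samples

For the mL, alternating steps +8, −3, +8, −3, …: 9, 17, 14, 22, 19 → 27 → 24.
Samples: +7 each step, so 10, 17, 24, 31, 38 → 45 → 52.
So the next two lines are 27 mL, 45 samples and 24 mL, 52 samples.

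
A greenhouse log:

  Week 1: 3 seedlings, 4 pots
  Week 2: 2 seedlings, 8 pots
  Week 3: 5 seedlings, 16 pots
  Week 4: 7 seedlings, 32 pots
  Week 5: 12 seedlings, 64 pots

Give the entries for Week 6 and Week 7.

Seedlings: each term is the sum of the two before it, so 3, 2, 5, 7, 12 → 19 → 31.
Pots — ×2 each step: 4, 8, 16, 32, 64 → 128 → 256.
Putting the parts together: 19 seedlings, 128 pots and then 31 seedlings, 256 pots.

19 seedlings, 128 pots; 31 seedlings, 256 pots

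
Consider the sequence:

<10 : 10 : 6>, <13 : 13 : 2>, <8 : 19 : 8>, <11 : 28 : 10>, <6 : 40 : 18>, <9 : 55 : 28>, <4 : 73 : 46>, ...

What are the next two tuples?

<7 : 94 : 74>, <2 : 118 : 120>

First entry: alternating steps +3, −5, +3, −5, …; 10, 13, 8, 11, 6, 9, 4 → 7 → 2.
Second entry goes 10, 13, 19, 28, 40, 55, 73 → 94 → 118 (differences are 3, 6, 9, … (increasing by 3 each time)).
Third entry — each term is the sum of the two before it: 6, 2, 8, 10, 18, 28, 46 → 74 → 120.
So the next two tuples are <7 : 94 : 74> and <2 : 118 : 120>.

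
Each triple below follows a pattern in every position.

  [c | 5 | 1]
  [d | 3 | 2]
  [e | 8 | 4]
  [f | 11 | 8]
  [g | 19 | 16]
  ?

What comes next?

[h | 30 | 32]

Letter: letters move forward 1 place in the alphabet; c, d, e, f, g → h.
Second part — each term is the sum of the two before it: 5, 3, 8, 11, 19 → 30.
Third part goes 1, 2, 4, 8, 16 → 32 (×2 each step).
Combining the parts gives [h | 30 | 32].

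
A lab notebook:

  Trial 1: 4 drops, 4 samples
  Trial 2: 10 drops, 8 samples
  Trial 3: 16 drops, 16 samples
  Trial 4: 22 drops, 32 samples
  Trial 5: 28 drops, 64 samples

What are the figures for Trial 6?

34 drops, 128 samples

Drops: 4, 10, 16, 22, 28 → 34 (+6 each step).
Samples — ×2 each step: 4, 8, 16, 32, 64 → 128.
So the next record is 34 drops, 128 samples.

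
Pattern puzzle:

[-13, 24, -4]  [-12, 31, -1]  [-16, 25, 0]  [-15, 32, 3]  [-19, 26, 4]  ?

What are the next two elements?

[-18, 33, 7], [-22, 27, 8]

First component — alternating steps +1, −4, +1, −4, …: -13, -12, -16, -15, -19 → -18 → -22.
For the second component, alternating steps +7, −6, +7, −6, …: 24, 31, 25, 32, 26 → 33 → 27.
Third component — alternating steps +3, +1, +3, +1, …: -4, -1, 0, 3, 4 → 7 → 8.
Putting the parts together: [-18, 33, 7] and then [-22, 27, 8].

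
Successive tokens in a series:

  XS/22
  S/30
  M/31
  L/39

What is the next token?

XL/40

Size goes XS, S, M, L → XL (runs through clothing sizes XS→XL).
Second component: 22, 30, 31, 39 → 40 (alternating steps +8, +1, +8, +1, …).
Putting it together: XL/40.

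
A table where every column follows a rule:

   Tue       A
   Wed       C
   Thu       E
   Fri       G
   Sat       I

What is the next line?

Day — runs through the weekdays Mon→Sun: Tue, Wed, Thu, Fri, Sat → Sun.
Letter — letters move forward 2 places in the alphabet: A, C, E, G, I → K.
Putting it together: Sun  K.

Sun  K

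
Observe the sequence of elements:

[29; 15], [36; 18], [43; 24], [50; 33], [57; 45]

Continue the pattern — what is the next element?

[64; 60]

For the first slot, +7 each step: 29, 36, 43, 50, 57 → 64.
Second slot: differences are 3, 6, 9, … (increasing by 3 each time), so 15, 18, 24, 33, 45 → 60.
Putting it together: [64; 60].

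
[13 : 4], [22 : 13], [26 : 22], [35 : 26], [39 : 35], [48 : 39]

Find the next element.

[52 : 48]

First part — alternating steps +9, +4, +9, +4, …: 13, 22, 26, 35, 39, 48 → 52.
Second part: always the previous value of the first part, so 4, 13, 22, 26, 35, 39 → 48.
So the next element is [52 : 48].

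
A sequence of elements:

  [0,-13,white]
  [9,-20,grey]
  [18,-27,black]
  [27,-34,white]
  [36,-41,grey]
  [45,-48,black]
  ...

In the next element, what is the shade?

Shade goes white, grey, black, white, grey, black → white (repeats white → grey → black).

white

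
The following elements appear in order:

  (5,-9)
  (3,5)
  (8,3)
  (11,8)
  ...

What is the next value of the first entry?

19

First entry — each term is the sum of the two before it: 5, 3, 8, 11 → 19.
For the second entry, always the previous value of the first entry: -9, 5, 3, 8 → 11.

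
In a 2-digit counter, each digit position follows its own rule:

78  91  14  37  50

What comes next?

First digit: +2 each step, mod 10; 7, 9, 1, 3, 5 → 7.
Second digit: +3 each step, mod 10, so 8, 1, 4, 7, 0 → 3.
Combining the parts gives 73.

73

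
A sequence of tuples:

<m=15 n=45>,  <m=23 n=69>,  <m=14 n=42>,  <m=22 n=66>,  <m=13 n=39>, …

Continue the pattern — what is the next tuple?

<m=21 n=63>

For the m, alternating steps +8, −9, +8, −9, …: 15, 23, 14, 22, 13 → 21.
N: always 3 × the m; 45, 69, 42, 66, 39 → 63.
Putting it together: <m=21 n=63>.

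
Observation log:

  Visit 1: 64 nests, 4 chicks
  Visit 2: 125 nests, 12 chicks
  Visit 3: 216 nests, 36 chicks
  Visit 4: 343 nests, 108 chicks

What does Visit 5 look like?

512 nests, 324 chicks

Nests goes 64, 125, 216, 343 → 512 (perfect cubes: 4³, 5³, 6³, …).
Chicks goes 4, 12, 36, 108 → 324 (×3 each step).
Putting it together: 512 nests, 324 chicks.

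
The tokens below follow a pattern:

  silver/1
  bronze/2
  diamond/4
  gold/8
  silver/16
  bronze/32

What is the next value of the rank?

Rank: silver, bronze, diamond, gold, silver, bronze → diamond (repeats silver → bronze → diamond → gold).

diamond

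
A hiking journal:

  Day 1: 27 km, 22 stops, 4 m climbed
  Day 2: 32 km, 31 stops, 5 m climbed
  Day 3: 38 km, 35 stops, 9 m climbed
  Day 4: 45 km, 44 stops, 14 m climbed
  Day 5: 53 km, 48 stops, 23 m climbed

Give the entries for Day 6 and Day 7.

62 km, 57 stops, 37 m climbed; 72 km, 61 stops, 60 m climbed

Km: differences are 5, 6, 7, … (increasing by 1 each time), so 27, 32, 38, 45, 53 → 62 → 72.
Stops: 22, 31, 35, 44, 48 → 57 → 61 (alternating steps +9, +4, +9, +4, …).
M climbed: 4, 5, 9, 14, 23 → 37 → 60 (each term is the sum of the two before it).
So the next two rows are 62 km, 57 stops, 37 m climbed and 72 km, 61 stops, 60 m climbed.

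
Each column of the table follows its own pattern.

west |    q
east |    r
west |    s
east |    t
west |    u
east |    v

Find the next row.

Direction: west, east, west, east, west, east → west (alternates west ↔ east).
Letter: letters move forward 1 place in the alphabet; q, r, s, t, u, v → w.
So the next row is west  w.

west  w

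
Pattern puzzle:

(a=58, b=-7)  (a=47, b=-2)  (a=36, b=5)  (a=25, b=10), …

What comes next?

A: 58, 47, 36, 25 → 14 (−11 each step).
B — alternating steps +5, +7, +5, +7, …: -7, -2, 5, 10 → 17.
So the next point is (a=14, b=17).

(a=14, b=17)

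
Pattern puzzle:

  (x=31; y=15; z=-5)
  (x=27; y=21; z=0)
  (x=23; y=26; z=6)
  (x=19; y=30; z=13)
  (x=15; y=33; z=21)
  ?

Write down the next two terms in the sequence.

X: −4 each step; 31, 27, 23, 19, 15 → 11 → 7.
For the y, differences are 6, 5, 4, … (decreasing by 1 each time): 15, 21, 26, 30, 33 → 35 → 36.
Z: -5, 0, 6, 13, 21 → 30 → 40 (differences are 5, 6, 7, … (increasing by 1 each time)).
So the next two terms are (x=11; y=35; z=30) and (x=7; y=36; z=40).

(x=11; y=35; z=30), (x=7; y=36; z=40)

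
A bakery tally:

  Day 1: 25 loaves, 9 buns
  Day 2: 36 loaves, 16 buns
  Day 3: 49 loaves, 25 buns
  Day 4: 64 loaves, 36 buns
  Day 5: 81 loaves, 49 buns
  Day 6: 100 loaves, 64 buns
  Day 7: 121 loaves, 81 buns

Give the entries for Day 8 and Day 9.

Loaves: perfect squares: 5², 6², 7², …; 25, 36, 49, 64, 81, 100, 121 → 144 → 169.
For the buns, perfect squares: 3², 4², 5², …: 9, 16, 25, 36, 49, 64, 81 → 100 → 121.
Putting the parts together: 144 loaves, 100 buns and then 169 loaves, 121 buns.

144 loaves, 100 buns; 169 loaves, 121 buns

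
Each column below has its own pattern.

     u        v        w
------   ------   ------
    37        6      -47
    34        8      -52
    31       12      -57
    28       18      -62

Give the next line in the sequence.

Column u — −3 each step: 37, 34, 31, 28 → 25.
For the column v, differences are 2, 4, 6, … (increasing by 2 each time): 6, 8, 12, 18 → 26.
Column w: −5 each step; -47, -52, -57, -62 → -67.
Combining the parts gives 25  26  -67.

25  26  -67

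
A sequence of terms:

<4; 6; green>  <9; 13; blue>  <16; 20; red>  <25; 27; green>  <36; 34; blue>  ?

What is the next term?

<49; 41; red>

First coordinate goes 4, 9, 16, 25, 36 → 49 (perfect squares: 2², 3², 4², …).
Second coordinate: 6, 13, 20, 27, 34 → 41 (+7 each step).
Colour goes green, blue, red, green, blue → red (repeats green → blue → red).
Combining the parts gives <49; 41; red>.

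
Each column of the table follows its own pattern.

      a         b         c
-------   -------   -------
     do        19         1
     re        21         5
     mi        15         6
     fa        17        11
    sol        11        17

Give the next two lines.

la  13  28; ti  7  45

Column a — runs through the solfège scale do→ti: do, re, mi, fa, sol → la → ti.
Column b: alternating steps +2, −6, +2, −6, …; 19, 21, 15, 17, 11 → 13 → 7.
Column c — each term is the sum of the two before it: 1, 5, 6, 11, 17 → 28 → 45.
So the next two lines are la  13  28 and ti  7  45.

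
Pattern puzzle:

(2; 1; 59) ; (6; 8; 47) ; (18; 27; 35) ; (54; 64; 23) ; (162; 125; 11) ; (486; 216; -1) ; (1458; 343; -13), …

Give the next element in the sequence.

First entry — ×3 each step: 2, 6, 18, 54, 162, 486, 1458 → 4374.
Second entry goes 1, 8, 27, 64, 125, 216, 343 → 512 (perfect cubes: 1³, 2³, 3³, …).
Third entry goes 59, 47, 35, 23, 11, -1, -13 → -25 (−12 each step).
So the next element is (4374; 512; -25).

(4374; 512; -25)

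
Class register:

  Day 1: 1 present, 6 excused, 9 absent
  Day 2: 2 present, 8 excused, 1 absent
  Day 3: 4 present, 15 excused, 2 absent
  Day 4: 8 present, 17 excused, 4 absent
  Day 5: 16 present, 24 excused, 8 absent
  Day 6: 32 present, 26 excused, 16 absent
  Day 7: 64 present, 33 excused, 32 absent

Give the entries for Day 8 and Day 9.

128 present, 35 excused, 64 absent; 256 present, 42 excused, 128 absent

For the present, ×2 each step: 1, 2, 4, 8, 16, 32, 64 → 128 → 256.
For the excused, alternating steps +2, +7, +2, +7, …: 6, 8, 15, 17, 24, 26, 33 → 35 → 42.
Absent: 9, 1, 2, 4, 8, 16, 32 → 64 → 128 (always the previous value of the present).
So the next two lines are 128 present, 35 excused, 64 absent and 256 present, 42 excused, 128 absent.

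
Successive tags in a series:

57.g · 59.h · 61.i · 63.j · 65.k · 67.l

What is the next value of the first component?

69

First component: +2 each step; 57, 59, 61, 63, 65, 67 → 69.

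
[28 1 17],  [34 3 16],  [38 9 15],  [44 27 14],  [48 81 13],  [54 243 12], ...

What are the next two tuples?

First slot goes 28, 34, 38, 44, 48, 54 → 58 → 64 (alternating steps +6, +4, +6, +4, …).
Second slot: ×3 each step, so 1, 3, 9, 27, 81, 243 → 729 → 2187.
For the third slot, −1 each step: 17, 16, 15, 14, 13, 12 → 11 → 10.
So the next two tuples are [58 729 11] and [64 2187 10].

[58 729 11], [64 2187 10]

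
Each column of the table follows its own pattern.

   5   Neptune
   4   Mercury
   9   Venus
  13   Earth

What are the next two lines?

22  Mars; 35  Jupiter

First component: each term is the sum of the two before it, so 5, 4, 9, 13 → 22 → 35.
Planet goes Neptune, Mercury, Venus, Earth → Mars → Jupiter (runs through the planets Mercury→Neptune).
So the next two lines are 22  Mars and 35  Jupiter.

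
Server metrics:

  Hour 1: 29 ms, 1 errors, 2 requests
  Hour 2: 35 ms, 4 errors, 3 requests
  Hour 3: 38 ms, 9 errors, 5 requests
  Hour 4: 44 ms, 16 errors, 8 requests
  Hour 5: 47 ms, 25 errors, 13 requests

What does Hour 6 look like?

For the ms, alternating steps +6, +3, +6, +3, …: 29, 35, 38, 44, 47 → 53.
Errors: 1, 4, 9, 16, 25 → 36 (perfect squares: 1², 2², 3², …).
Requests: 2, 3, 5, 8, 13 → 21 (each term is the sum of the two before it).
Combining the parts gives 53 ms, 36 errors, 21 requests.

53 ms, 36 errors, 21 requests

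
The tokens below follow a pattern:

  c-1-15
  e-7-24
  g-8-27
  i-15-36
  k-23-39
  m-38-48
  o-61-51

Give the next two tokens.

q-99-60, s-160-63

For the letter, letters move forward 2 places in the alphabet: c, e, g, i, k, m, o → q → s.
Second component goes 1, 7, 8, 15, 23, 38, 61 → 99 → 160 (each term is the sum of the two before it).
Third component: 15, 24, 27, 36, 39, 48, 51 → 60 → 63 (alternating steps +9, +3, +9, +3, …).
So the next two tokens are q-99-60 and s-160-63.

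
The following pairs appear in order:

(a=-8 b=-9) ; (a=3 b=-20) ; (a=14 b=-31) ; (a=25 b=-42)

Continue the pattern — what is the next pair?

A: +11 each step, so -8, 3, 14, 25 → 36.
For the b, −11 each step: -9, -20, -31, -42 → -53.
Putting it together: (a=36 b=-53).

(a=36 b=-53)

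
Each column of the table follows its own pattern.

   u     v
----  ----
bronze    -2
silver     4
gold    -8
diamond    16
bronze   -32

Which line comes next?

silver  64

Column u: repeats bronze → silver → gold → diamond; bronze, silver, gold, diamond, bronze → silver.
Column v: ×(-2) each step; -2, 4, -8, 16, -32 → 64.
Combining the parts gives silver  64.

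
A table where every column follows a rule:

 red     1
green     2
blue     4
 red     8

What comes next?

green  16

Colour: repeats red → green → blue; red, green, blue, red → green.
Second component: 1, 2, 4, 8 → 16 (×2 each step).
Combining the parts gives green  16.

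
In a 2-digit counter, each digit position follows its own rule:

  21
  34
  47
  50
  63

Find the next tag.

First digit goes 2, 3, 4, 5, 6 → 7 (+1 each step, mod 10).
Second digit goes 1, 4, 7, 0, 3 → 6 (+3 each step, mod 10).
Combining the parts gives 76.

76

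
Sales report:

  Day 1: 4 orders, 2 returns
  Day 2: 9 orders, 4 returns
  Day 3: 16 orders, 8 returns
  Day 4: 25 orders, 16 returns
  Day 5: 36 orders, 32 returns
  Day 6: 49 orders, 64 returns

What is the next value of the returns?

128

Returns goes 2, 4, 8, 16, 32, 64 → 128 (×2 each step).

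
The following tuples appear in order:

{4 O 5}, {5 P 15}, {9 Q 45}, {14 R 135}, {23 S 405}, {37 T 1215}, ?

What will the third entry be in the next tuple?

Third entry: 5, 15, 45, 135, 405, 1215 → 3645 (×3 each step).

3645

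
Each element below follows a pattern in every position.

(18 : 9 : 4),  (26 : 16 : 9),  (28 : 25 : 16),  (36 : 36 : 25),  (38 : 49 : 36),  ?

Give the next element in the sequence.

First component: alternating steps +8, +2, +8, +2, …, so 18, 26, 28, 36, 38 → 46.
For the second component, perfect squares: 3², 4², 5², …: 9, 16, 25, 36, 49 → 64.
Third component: perfect squares: 2², 3², 4², …, so 4, 9, 16, 25, 36 → 49.
So the next element is (46 : 64 : 49).

(46 : 64 : 49)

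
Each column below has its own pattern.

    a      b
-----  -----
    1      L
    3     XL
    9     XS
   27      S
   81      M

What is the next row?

243  L

Column a goes 1, 3, 9, 27, 81 → 243 (×3 each step).
Column b: runs through clothing sizes XS→XL, so L, XL, XS, S, M → L.
Combining the parts gives 243  L.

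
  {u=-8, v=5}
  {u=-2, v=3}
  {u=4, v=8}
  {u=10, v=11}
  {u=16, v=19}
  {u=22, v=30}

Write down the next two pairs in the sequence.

For the u, +6 each step: -8, -2, 4, 10, 16, 22 → 28 → 34.
V: 5, 3, 8, 11, 19, 30 → 49 → 79 (each term is the sum of the two before it).
So the next two pairs are {u=28, v=49} and {u=34, v=79}.

{u=28, v=49}, {u=34, v=79}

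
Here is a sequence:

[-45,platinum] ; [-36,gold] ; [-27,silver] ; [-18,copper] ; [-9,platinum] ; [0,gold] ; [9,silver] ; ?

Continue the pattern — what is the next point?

First entry: +9 each step; -45, -36, -27, -18, -9, 0, 9 → 18.
Metal: platinum, gold, silver, copper, platinum, gold, silver → copper (repeats platinum → gold → silver → copper).
Combining the parts gives [18,copper].

[18,copper]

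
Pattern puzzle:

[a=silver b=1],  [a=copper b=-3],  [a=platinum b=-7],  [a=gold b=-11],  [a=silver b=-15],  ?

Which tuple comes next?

[a=copper b=-19]

For the a, repeats silver → copper → platinum → gold: silver, copper, platinum, gold, silver → copper.
B — −4 each step: 1, -3, -7, -11, -15 → -19.
Combining the parts gives [a=copper b=-19].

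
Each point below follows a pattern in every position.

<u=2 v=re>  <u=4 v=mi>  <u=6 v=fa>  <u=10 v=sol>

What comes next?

U — each term is the sum of the two before it: 2, 4, 6, 10 → 16.
V: runs through the solfège scale do→ti; re, mi, fa, sol → la.
So the next point is <u=16 v=la>.

<u=16 v=la>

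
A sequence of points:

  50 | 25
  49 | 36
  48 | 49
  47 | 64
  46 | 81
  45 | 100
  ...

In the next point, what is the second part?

121

Second part: perfect squares: 5², 6², 7², …; 25, 36, 49, 64, 81, 100 → 121.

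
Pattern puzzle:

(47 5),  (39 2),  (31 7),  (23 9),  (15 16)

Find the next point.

First entry: −8 each step, so 47, 39, 31, 23, 15 → 7.
Second entry: 5, 2, 7, 9, 16 → 25 (each term is the sum of the two before it).
Putting it together: (7 25).

(7 25)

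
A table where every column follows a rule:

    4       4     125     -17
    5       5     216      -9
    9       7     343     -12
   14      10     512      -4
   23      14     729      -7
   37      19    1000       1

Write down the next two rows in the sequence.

For the first component, each term is the sum of the two before it: 4, 5, 9, 14, 23, 37 → 60 → 97.
Second component: differences are 1, 2, 3, … (increasing by 1 each time); 4, 5, 7, 10, 14, 19 → 25 → 32.
Third component: perfect cubes: 5³, 6³, 7³, …, so 125, 216, 343, 512, 729, 1000 → 1331 → 1728.
Fourth component: alternating steps +8, −3, +8, −3, …, so -17, -9, -12, -4, -7, 1 → -2 → 6.
So the next two rows are 60  25  1331  -2 and 97  32  1728  6.

60  25  1331  -2; 97  32  1728  6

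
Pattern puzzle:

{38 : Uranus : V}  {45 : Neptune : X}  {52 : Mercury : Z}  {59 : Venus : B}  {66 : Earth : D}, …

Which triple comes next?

For the first component, +7 each step: 38, 45, 52, 59, 66 → 73.
Planet: runs through the planets Mercury→Neptune; Uranus, Neptune, Mercury, Venus, Earth → Mars.
Letter goes V, X, Z, B, D → F (letters move forward 2 places in the alphabet, wrapping Z→A).
Combining the parts gives {73 : Mars : F}.

{73 : Mars : F}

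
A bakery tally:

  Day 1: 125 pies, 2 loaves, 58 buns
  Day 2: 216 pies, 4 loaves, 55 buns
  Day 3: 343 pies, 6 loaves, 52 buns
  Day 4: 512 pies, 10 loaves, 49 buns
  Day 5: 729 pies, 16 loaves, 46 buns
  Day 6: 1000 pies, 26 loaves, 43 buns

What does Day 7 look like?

1331 pies, 42 loaves, 40 buns

Pies goes 125, 216, 343, 512, 729, 1000 → 1331 (perfect cubes: 5³, 6³, 7³, …).
Loaves: each term is the sum of the two before it; 2, 4, 6, 10, 16, 26 → 42.
Buns — −3 each step: 58, 55, 52, 49, 46, 43 → 40.
Combining the parts gives 1331 pies, 42 loaves, 40 buns.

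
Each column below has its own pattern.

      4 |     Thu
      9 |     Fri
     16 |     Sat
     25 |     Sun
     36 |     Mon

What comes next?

First component — perfect squares: 2², 3², 4², …: 4, 9, 16, 25, 36 → 49.
Day goes Thu, Fri, Sat, Sun, Mon → Tue (runs through the weekdays Mon→Sun).
Combining the parts gives 49  Tue.

49  Tue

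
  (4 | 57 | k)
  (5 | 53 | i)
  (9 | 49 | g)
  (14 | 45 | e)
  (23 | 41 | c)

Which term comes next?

First entry — each term is the sum of the two before it: 4, 5, 9, 14, 23 → 37.
Second entry goes 57, 53, 49, 45, 41 → 37 (−4 each step).
For the letter, letters move back 2 places in the alphabet: k, i, g, e, c → a.
Combining the parts gives (37 | 37 | a).

(37 | 37 | a)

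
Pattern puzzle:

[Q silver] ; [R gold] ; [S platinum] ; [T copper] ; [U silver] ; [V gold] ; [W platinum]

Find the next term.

[X copper]

Letter — letters move forward 1 place in the alphabet: Q, R, S, T, U, V, W → X.
Metal goes silver, gold, platinum, copper, silver, gold, platinum → copper (repeats silver → gold → platinum → copper).
Putting it together: [X copper].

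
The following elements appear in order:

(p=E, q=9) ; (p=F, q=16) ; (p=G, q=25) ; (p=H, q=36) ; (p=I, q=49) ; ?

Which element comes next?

P: E, F, G, H, I → J (letters move forward 1 place in the alphabet).
Q — perfect squares: 3², 4², 5², …: 9, 16, 25, 36, 49 → 64.
So the next element is (p=J, q=64).

(p=J, q=64)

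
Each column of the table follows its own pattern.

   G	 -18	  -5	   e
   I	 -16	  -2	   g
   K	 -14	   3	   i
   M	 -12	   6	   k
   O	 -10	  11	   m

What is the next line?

First letter — letters move forward 2 places in the alphabet: G, I, K, M, O → Q.
Second component goes -18, -16, -14, -12, -10 → -8 (+2 each step).
Third component: alternating steps +3, +5, +3, +5, …; -5, -2, 3, 6, 11 → 14.
Second letter: letters move forward 2 places in the alphabet, so e, g, i, k, m → o.
So the next line is Q  -8  14  o.

Q  -8  14  o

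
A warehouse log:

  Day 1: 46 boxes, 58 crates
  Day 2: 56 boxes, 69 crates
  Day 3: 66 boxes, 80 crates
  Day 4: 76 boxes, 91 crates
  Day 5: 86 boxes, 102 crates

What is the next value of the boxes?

96

Boxes — +10 each step: 46, 56, 66, 76, 86 → 96.
Crates — +11 each step: 58, 69, 80, 91, 102 → 113.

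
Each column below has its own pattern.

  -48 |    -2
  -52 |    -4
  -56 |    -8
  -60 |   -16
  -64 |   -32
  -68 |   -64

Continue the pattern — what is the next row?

First component: −4 each step, so -48, -52, -56, -60, -64, -68 → -72.
For the second component, ×2 each step: -2, -4, -8, -16, -32, -64 → -128.
Putting it together: -72  -128.

-72  -128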